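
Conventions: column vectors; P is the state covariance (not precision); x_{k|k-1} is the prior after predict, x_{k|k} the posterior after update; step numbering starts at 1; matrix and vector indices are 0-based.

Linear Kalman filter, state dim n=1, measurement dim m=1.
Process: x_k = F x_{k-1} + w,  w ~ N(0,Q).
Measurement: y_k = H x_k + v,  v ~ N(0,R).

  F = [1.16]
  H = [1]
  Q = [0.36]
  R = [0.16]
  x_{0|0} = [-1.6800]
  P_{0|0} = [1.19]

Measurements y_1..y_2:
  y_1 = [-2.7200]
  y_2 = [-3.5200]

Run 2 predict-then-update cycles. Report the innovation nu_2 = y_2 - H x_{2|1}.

step 1: x^-=[-1.9488]  P^-=[1.9613]  S=[2.1213]  K=[0.9246]  nu=[-0.7712]  x^+=[-2.6618]  P^+=[0.1479]
step 2: x^-=[-3.0877]  P^-=[0.5591]  S=[0.7191]  K=[0.7775]  nu=[-0.4323]  x^+=[-3.4238]  P^+=[0.1244]

innov = [-0.4323]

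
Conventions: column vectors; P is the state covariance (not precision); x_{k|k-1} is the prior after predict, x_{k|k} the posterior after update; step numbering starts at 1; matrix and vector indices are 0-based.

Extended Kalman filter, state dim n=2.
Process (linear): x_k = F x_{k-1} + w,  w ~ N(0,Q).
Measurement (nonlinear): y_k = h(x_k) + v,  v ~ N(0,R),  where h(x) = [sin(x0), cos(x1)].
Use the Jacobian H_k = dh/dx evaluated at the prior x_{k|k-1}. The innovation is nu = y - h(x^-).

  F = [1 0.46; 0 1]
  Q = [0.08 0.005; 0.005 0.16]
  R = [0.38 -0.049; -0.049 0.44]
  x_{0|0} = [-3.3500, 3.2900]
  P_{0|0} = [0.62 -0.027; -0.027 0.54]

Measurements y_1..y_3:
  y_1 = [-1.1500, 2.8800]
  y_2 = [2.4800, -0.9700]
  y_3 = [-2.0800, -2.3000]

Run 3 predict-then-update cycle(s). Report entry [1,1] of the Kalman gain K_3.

step 1: x^-=[-1.8366, 3.2900]  P^-=[0.7894 0.2264; 0.2264 0.7000]  H_jac=[-0.2627 0.0000; 0.0000 0.1479]  S=[0.4345 -0.0578; -0.0578 0.4553]  K=[-0.4755 0.0132; -0.1085 0.2136]  nu=[-0.1851, 3.8690]  x^+=[-1.6976, 4.1363]  P^+=[0.6904 0.1968; 0.1968 0.6714]
step 2: x^-=[0.2051, 4.1363]  P^-=[1.0935 0.5106; 0.5106 0.8314]  H_jac=[0.9790 0.0000; 0.0000 0.8386]  S=[1.4281 0.3702; 0.3702 1.0247]  K=[0.7076 0.1622; 0.1916 0.6112]  nu=[2.2764, -0.4253]  x^+=[1.7468, 4.3126]  P^+=[0.2665 0.0438; 0.0438 0.3095]
step 3: x^-=[3.7305, 4.3126]  P^-=[0.4523 0.1911; 0.1911 0.4695]  H_jac=[-0.8315 0.0000; 0.0000 0.9211]  S=[0.6927 -0.1954; -0.1954 0.8383]  K=[-0.5177 0.0893; -0.0898 0.4949]  nu=[-1.5245, -1.9107]  x^+=[4.3490, 3.5039]  P^+=[0.2418 0.0702; 0.0702 0.2412]

K[1,1] = 0.4949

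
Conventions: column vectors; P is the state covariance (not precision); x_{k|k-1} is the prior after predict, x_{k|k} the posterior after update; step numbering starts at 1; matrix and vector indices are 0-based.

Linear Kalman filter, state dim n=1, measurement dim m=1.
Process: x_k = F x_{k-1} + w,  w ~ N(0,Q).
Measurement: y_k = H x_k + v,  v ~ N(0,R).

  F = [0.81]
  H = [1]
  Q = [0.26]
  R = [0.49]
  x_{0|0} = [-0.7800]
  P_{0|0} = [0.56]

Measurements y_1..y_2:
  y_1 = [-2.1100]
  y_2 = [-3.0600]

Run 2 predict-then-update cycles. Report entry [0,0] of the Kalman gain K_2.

step 1: x^-=[-0.6318]  P^-=[0.6274]  S=[1.1174]  K=[0.5615]  nu=[-1.4782]  x^+=[-1.4618]  P^+=[0.2751]
step 2: x^-=[-1.1841]  P^-=[0.4405]  S=[0.9305]  K=[0.4734]  nu=[-1.8759]  x^+=[-2.0721]  P^+=[0.2320]

K[0,0] = 0.4734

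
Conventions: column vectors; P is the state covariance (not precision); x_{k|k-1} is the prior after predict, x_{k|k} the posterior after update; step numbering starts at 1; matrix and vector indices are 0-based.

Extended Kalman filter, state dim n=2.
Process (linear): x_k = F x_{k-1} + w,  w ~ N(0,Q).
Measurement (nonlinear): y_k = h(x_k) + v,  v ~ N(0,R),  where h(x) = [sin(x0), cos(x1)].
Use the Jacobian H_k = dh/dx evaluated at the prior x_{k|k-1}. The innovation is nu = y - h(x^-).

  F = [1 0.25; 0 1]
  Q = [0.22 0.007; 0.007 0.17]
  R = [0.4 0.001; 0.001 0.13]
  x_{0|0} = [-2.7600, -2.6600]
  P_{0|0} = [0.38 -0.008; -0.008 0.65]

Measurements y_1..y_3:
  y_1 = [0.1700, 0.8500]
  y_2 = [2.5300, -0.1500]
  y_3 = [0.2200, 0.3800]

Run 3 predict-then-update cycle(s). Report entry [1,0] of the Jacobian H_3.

H_jac[1,0] = 0.0000

step 1: x^-=[-3.4250, -2.6600]  P^-=[0.6366 0.1615; 0.1615 0.8200]  H_jac=[-0.9601 0.0000; 0.0000 0.4632]  S=[0.9868 -0.0708; -0.0708 0.3059]  K=[-0.6120 0.1028; -0.0692 1.2255]  nu=[-0.1096, 1.7363]  x^+=[-3.1793, -0.5246]  P^+=[0.2549 0.0275; 0.0275 0.3438]
step 2: x^-=[-3.3105, -0.5246]  P^-=[0.5101 0.1205; 0.1205 0.5138]  H_jac=[-0.9858 0.0000; 0.0000 0.5009]  S=[0.8957 -0.0585; -0.0585 0.2589]  K=[-0.5544 0.1079; -0.0687 0.9785]  nu=[2.3619, -1.0155]  x^+=[-4.7294, -1.6806]  P^+=[0.2248 0.0269; 0.0269 0.2538]
step 3: x^-=[-5.1495, -1.6806]  P^-=[0.4741 0.0973; 0.0973 0.4238]  H_jac=[0.4234 0.0000; 0.0000 0.9940]  S=[0.4850 0.0420; 0.0420 0.5487]  K=[0.4013 0.1456; 0.0187 0.7663]  nu=[-0.6860, 0.4896]  x^+=[-5.3535, -1.3182]  P^+=[0.3795 0.0195; 0.0195 0.1002]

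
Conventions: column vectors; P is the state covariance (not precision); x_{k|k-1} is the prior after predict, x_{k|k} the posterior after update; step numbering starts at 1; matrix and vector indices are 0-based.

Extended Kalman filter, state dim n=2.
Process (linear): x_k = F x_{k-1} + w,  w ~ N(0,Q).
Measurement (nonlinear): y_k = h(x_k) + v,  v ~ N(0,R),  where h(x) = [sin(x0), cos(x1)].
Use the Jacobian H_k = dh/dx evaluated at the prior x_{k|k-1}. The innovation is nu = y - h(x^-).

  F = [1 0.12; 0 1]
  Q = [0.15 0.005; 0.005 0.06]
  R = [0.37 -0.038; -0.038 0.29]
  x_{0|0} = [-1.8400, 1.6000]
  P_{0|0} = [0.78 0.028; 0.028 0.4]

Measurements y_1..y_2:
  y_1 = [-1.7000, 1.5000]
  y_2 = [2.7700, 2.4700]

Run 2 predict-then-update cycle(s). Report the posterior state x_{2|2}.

x_post = [-2.1032, -0.1382]

step 1: x^-=[-1.6480, 1.6000]  P^-=[0.9425 0.0810; 0.0810 0.4600]  H_jac=[-0.0771 0.0000; 0.0000 -0.9996]  S=[0.3756 -0.0318; -0.0318 0.7496]  K=[-0.2034 -0.1166; -0.0687 -0.6163]  nu=[-0.7030, 1.5292]  x^+=[-1.6834, 0.7059]  P^+=[0.9183 0.0261; 0.0261 0.1762]
step 2: x^-=[-1.5987, 0.7059]  P^-=[1.0771 0.0522; 0.0522 0.2362]  H_jac=[-0.0279 0.0000; 0.0000 -0.6487]  S=[0.3708 -0.0371; -0.0371 0.3894]  K=[-0.0905 -0.0957; -0.0437 -0.3976]  nu=[3.7696, 1.7090]  x^+=[-2.1032, -0.1382]  P^+=[1.0711 0.0375; 0.0375 0.1752]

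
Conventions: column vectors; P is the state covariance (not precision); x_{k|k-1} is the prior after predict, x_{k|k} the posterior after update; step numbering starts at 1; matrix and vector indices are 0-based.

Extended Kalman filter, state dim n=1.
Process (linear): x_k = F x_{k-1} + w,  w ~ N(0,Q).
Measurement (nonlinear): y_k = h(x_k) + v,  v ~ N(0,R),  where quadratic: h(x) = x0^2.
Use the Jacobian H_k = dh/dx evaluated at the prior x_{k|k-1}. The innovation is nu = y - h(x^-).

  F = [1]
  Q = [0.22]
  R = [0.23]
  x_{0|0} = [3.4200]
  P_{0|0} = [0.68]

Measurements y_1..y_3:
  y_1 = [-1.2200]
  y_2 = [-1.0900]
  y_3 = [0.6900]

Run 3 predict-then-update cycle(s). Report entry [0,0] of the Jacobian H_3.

H_jac[0,0] = 1.0533

step 1: x^-=[3.4200]  P^-=[0.9000]  H_jac=[6.8400]  S=[42.3370]  K=[0.1454]  nu=[-12.9164]  x^+=[1.5419]  P^+=[0.0049]
step 2: x^-=[1.5419]  P^-=[0.2249]  H_jac=[3.0838]  S=[2.3686]  K=[0.2928]  nu=[-3.4674]  x^+=[0.5267]  P^+=[0.0218]
step 3: x^-=[0.5267]  P^-=[0.2418]  H_jac=[1.0533]  S=[0.4983]  K=[0.5112]  nu=[0.4126]  x^+=[0.7376]  P^+=[0.1116]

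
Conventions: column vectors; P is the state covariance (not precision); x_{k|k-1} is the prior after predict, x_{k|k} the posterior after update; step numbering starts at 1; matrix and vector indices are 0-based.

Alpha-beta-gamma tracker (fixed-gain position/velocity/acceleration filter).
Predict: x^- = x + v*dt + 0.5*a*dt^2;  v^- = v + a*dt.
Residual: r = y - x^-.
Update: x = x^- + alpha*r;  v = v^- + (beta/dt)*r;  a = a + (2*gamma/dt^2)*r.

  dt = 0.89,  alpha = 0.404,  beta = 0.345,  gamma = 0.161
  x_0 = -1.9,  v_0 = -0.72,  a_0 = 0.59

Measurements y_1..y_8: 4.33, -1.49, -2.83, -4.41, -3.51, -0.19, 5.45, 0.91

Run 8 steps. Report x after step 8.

x_post = 0.2201

step 1: x_pred=-2.3071  r=6.6371  x^+=0.3743  v^+=2.3779  a^+=3.2881
step 2: x_pred=3.7929  r=-5.2829  x^+=1.6586  v^+=3.2565  a^+=1.1405
step 3: x_pred=5.0085  r=-7.8385  x^+=1.8418  v^+=1.2330  a^+=-2.0460
step 4: x_pred=2.1288  r=-6.5388  x^+=-0.5128  v^+=-3.1226  a^+=-4.7041
step 5: x_pred=-5.1550  r=1.6450  x^+=-4.4904  v^+=-6.6716  a^+=-4.0354
step 6: x_pred=-12.0264  r=11.8364  x^+=-7.2445  v^+=-5.6748  a^+=0.7763
step 7: x_pred=-11.9876  r=17.4376  x^+=-4.9428  v^+=1.7756  a^+=7.8649
step 8: x_pred=-0.2476  r=1.1576  x^+=0.2201  v^+=9.2241  a^+=8.3355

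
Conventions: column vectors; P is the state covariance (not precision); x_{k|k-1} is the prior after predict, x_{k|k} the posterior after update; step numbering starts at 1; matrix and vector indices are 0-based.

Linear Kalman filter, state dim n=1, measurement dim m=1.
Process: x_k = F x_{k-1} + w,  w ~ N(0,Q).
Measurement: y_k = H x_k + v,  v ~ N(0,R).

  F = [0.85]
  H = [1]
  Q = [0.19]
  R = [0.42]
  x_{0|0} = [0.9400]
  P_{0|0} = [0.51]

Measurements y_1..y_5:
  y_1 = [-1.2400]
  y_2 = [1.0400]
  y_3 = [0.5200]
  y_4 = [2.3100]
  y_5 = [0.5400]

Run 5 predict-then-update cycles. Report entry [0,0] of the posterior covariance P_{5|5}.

P_post[0,0] = 0.1823

step 1: x^-=[0.7990]  P^-=[0.5585]  S=[0.9785]  K=[0.5708]  nu=[-2.0390]  x^+=[-0.3648]  P^+=[0.2397]
step 2: x^-=[-0.3101]  P^-=[0.3632]  S=[0.7832]  K=[0.4637]  nu=[1.3501]  x^+=[0.3160]  P^+=[0.1948]
step 3: x^-=[0.2686]  P^-=[0.3307]  S=[0.7507]  K=[0.4405]  nu=[0.2514]  x^+=[0.3794]  P^+=[0.1850]
step 4: x^-=[0.3225]  P^-=[0.3237]  S=[0.7437]  K=[0.4352]  nu=[1.9875]  x^+=[1.1875]  P^+=[0.1828]
step 5: x^-=[1.0094]  P^-=[0.3221]  S=[0.7421]  K=[0.4340]  nu=[-0.4694]  x^+=[0.8057]  P^+=[0.1823]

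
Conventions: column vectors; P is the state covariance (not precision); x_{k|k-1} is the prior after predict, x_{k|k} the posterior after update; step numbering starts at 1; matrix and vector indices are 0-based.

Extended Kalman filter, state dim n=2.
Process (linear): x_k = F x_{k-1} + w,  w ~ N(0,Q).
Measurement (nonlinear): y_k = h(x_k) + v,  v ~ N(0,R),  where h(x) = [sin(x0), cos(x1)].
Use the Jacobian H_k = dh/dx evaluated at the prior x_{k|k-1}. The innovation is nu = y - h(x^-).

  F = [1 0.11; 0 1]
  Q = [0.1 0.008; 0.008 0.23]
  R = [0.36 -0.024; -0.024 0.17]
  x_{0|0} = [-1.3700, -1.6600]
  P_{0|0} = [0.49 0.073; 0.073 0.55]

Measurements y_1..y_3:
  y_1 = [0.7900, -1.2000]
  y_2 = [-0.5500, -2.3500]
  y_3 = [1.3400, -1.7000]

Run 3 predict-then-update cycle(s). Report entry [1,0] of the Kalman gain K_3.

step 1: x^-=[-1.5526, -1.6600]  P^-=[0.6127 0.1415; 0.1415 0.7800]  H_jac=[0.0182 0.0000; 0.0000 0.9960]  S=[0.3602 -0.0214; -0.0214 0.9438]  K=[0.0399 0.1502; 0.0562 0.8244]  nu=[1.7898, -1.1109]  x^+=[-1.6481, -2.4753]  P^+=[0.5911 0.0247; 0.0247 0.1394]
step 2: x^-=[-1.9204, -2.4753]  P^-=[0.6982 0.0480; 0.0480 0.3694]  H_jac=[-0.3425 0.0000; 0.0000 0.6181]  S=[0.4419 -0.0342; -0.0342 0.3111]  K=[-0.5384 0.0363; 0.0197 0.7360]  nu=[0.3895, -1.5639]  x^+=[-2.1868, -3.6186]  P^+=[0.5684 0.0309; 0.0309 0.2017]
step 3: x^-=[-2.5848, -3.6186]  P^-=[0.6776 0.0611; 0.0611 0.4317]  H_jac=[-0.8490 0.0000; 0.0000 -0.4591]  S=[0.8484 -0.0002; -0.0002 0.2610]  K=[-0.6781 -0.1079; -0.0613 -0.7594]  nu=[1.8684, -0.8116]  x^+=[-3.7642, -3.1168]  P^+=[0.2845 0.0045; 0.0045 0.2780]

K[1,0] = -0.0613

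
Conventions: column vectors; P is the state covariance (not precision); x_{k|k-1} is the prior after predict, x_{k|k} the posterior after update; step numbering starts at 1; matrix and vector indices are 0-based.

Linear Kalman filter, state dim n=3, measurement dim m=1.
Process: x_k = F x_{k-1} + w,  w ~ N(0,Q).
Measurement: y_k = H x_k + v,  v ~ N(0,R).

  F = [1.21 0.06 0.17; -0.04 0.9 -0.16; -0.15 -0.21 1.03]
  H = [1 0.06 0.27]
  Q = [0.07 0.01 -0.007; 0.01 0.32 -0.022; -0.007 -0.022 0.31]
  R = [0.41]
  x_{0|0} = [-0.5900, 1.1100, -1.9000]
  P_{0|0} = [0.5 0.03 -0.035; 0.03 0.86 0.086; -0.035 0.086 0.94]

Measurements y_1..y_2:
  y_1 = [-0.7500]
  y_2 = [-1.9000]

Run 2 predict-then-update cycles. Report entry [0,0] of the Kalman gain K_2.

K[0,0] = 0.4713

step 1: x^-=[-0.9703, 1.3266, -2.1016]  P^-=[0.8240 0.0586 0.0076; 0.0586 1.0141 -0.2570; 0.0076 -0.2570 1.3319]  S=[1.3376]  K=[0.6202; 0.0374; 0.2630]  nu=[0.7081]  x^+=[-0.5311, 1.3531, -1.9153]  P^+=[0.3095 0.0276 -0.2106; 0.0276 1.0122 -0.2702; -0.2106 -0.2702 1.2394]
step 2: x^-=[-0.8871, 1.5455, -2.1773]  P^-=[0.4744 0.0494 -0.1303; 0.0494 1.2453 -0.6751; -0.1303 -0.6751 1.8602]  S=[0.9382]  K=[0.4713; -0.0620; 0.3533]  nu=[-0.5178]  x^+=[-1.1311, 1.5776, -2.3602]  P^+=[0.2660 0.0768 -0.2865; 0.0768 1.2416 -0.6546; -0.2865 -0.6546 1.7431]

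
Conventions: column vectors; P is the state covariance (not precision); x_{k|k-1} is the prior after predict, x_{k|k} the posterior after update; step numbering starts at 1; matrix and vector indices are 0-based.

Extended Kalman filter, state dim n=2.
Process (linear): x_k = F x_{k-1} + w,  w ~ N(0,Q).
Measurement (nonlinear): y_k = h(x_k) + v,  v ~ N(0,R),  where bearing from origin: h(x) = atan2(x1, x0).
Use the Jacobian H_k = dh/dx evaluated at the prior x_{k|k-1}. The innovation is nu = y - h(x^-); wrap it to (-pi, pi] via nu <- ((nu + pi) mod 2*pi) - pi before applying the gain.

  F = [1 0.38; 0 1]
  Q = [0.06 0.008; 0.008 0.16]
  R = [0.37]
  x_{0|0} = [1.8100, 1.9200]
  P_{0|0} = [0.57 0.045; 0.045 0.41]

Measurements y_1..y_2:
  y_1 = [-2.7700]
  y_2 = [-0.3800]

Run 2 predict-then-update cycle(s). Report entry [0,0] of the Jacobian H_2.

H_jac[0,0] = -0.1683

step 1: x^-=[2.5396, 1.9200]  P^-=[0.7234 0.2088; 0.2088 0.5700]  H_jac=[-0.1894 0.2506]  S=[0.4119]  K=[-0.2057; 0.2507]  nu=[2.8658]  x^+=[1.9502, 2.6384]  P^+=[0.7060 0.2300; 0.2300 0.5441]
step 2: x^-=[2.9528, 2.6384]  P^-=[1.0194 0.4448; 0.4448 0.7041]  H_jac=[-0.1683 0.1883]  S=[0.3956]  K=[-0.2218; 0.1460]  nu=[-1.1092]  x^+=[3.1989, 2.4765]  P^+=[0.9999 0.4576; 0.4576 0.6957]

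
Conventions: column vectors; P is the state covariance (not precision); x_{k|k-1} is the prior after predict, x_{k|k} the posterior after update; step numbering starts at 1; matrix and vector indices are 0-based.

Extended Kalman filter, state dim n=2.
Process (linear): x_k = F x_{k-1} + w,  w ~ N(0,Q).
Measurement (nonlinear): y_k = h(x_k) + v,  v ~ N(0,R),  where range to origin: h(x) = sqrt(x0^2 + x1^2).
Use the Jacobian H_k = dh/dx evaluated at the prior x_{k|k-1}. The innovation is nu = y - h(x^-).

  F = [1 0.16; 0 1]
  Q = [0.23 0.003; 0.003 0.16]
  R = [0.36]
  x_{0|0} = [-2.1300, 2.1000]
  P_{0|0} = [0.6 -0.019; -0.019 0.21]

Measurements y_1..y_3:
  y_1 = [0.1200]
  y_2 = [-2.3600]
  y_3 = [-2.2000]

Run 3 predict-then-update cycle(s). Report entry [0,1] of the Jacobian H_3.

H_jac[0,1] = -0.5694

step 1: x^-=[-1.7940, 2.1000]  P^-=[0.8293 0.0176; 0.0176 0.3700]  H_jac=[-0.6495 0.7603]  S=[0.9064]  K=[-0.5795; 0.2978]  nu=[-2.6420]  x^+=[-0.2629, 1.3133]  P^+=[0.5249 0.1740; 0.1740 0.2896]
step 2: x^-=[-0.0528, 1.3133]  P^-=[0.8180 0.2233; 0.2233 0.4496]  H_jac=[-0.0402 0.9992]  S=[0.7923]  K=[0.2402; 0.5557]  nu=[-3.6744]  x^+=[-0.9354, -0.7286]  P^+=[0.7723 0.1176; 0.1176 0.2049]
step 3: x^-=[-1.0520, -0.7286]  P^-=[1.0451 0.1534; 0.1534 0.3649]  H_jac=[-0.8221 -0.5694]  S=[1.3282]  K=[-0.7126; -0.2514]  nu=[-3.4797]  x^+=[1.4277, 0.1461]  P^+=[0.3706 -0.0846; -0.0846 0.2810]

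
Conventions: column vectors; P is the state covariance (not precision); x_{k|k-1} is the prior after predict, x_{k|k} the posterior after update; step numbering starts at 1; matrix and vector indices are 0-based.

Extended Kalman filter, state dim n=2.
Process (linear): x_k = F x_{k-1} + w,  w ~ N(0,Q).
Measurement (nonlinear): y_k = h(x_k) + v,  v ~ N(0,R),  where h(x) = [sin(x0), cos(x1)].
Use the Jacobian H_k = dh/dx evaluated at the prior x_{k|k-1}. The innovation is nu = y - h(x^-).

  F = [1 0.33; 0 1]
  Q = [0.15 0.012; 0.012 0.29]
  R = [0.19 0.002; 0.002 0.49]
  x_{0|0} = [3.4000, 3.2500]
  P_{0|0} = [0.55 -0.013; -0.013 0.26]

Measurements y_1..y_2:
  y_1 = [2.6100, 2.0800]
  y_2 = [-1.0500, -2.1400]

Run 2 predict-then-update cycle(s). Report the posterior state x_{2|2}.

x_post = [3.9533, 3.3195]

step 1: x^-=[4.4725, 3.2500]  P^-=[0.7197 0.0848; 0.0848 0.5500]  H_jac=[-0.2376 0.0000; 0.0000 0.1082]  S=[0.2306 -0.0002; -0.0002 0.4964]  K=[-0.7415 0.0182; -0.0873 0.1198]  nu=[3.5814, 3.0741]  x^+=[1.8731, 3.3059]  P^+=[0.5928 0.0688; 0.0688 0.5411]
step 2: x^-=[2.9640, 3.3059]  P^-=[0.8471 0.2593; 0.2593 0.8311]  H_jac=[-0.9843 0.0000; 0.0000 0.1635]  S=[1.0107 -0.0397; -0.0397 0.5122]  K=[-0.8242 0.0188; -0.2429 0.2465]  nu=[-1.2267, -1.1535]  x^+=[3.9533, 3.3195]  P^+=[0.1591 0.0464; 0.0464 0.7356]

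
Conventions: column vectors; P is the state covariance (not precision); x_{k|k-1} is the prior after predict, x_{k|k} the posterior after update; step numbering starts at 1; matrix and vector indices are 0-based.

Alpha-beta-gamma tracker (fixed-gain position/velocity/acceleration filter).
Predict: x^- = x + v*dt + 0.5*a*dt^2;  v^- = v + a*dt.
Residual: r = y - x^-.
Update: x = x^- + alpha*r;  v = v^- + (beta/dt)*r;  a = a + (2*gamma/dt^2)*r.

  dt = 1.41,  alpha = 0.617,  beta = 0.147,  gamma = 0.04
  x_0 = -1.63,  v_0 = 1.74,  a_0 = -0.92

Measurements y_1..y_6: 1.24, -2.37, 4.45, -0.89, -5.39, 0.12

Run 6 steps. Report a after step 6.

step 1: x_pred=-0.0911  r=1.3311  x^+=0.7302  v^+=0.5816  a^+=-0.8664
step 2: x_pred=0.6889  r=-3.0589  x^+=-1.1984  v^+=-0.9590  a^+=-0.9895
step 3: x_pred=-3.5343  r=7.9843  x^+=1.3920  v^+=-1.5218  a^+=-0.6682
step 4: x_pred=-1.4180  r=0.5280  x^+=-1.0922  v^+=-2.4090  a^+=-0.6470
step 5: x_pred=-5.1321  r=-0.2579  x^+=-5.2912  v^+=-3.3482  a^+=-0.6574
step 6: x_pred=-10.6656  r=10.7856  x^+=-4.0109  v^+=-3.1506  a^+=-0.2234

a_post = -0.2234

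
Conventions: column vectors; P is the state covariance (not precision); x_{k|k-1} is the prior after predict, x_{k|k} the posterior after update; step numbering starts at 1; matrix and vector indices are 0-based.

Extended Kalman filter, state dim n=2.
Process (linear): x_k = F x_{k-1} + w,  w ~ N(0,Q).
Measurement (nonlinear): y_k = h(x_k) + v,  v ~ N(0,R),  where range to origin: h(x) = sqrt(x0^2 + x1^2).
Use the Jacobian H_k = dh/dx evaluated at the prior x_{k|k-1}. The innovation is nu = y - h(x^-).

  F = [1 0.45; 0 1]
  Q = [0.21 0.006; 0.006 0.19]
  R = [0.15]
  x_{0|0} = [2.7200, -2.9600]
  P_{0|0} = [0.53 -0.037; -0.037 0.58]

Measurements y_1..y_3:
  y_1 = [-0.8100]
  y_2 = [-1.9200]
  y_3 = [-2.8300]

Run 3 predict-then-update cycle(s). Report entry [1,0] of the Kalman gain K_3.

step 1: x^-=[1.3880, -2.9600]  P^-=[0.8241 0.2300; 0.2300 0.7700]  H_jac=[0.4246 -0.9054]  S=[0.7529]  K=[0.1881; -0.7962]  nu=[-4.0793]  x^+=[0.6205, 0.2880]  P^+=[0.7975 0.3428; 0.3428 0.2927]
step 2: x^-=[0.7501, 0.2880]  P^-=[1.3753 0.4805; 0.4805 0.4827]  H_jac=[0.9335 0.3585]  S=[1.7322]  K=[0.8406; 0.3588]  nu=[-2.7235]  x^+=[-1.5394, -0.6893]  P^+=[0.1512 -0.0420; -0.0420 0.2596]
step 3: x^-=[-1.8495, -0.6893]  P^-=[0.3760 0.0808; 0.0808 0.4496]  H_jac=[-0.9370 -0.3492]  S=[0.5878]  K=[-0.6473; -0.3959]  nu=[-4.8038]  x^+=[1.2600, 1.2126]  P^+=[0.1297 -0.0698; -0.0698 0.3575]

K[1,0] = -0.3959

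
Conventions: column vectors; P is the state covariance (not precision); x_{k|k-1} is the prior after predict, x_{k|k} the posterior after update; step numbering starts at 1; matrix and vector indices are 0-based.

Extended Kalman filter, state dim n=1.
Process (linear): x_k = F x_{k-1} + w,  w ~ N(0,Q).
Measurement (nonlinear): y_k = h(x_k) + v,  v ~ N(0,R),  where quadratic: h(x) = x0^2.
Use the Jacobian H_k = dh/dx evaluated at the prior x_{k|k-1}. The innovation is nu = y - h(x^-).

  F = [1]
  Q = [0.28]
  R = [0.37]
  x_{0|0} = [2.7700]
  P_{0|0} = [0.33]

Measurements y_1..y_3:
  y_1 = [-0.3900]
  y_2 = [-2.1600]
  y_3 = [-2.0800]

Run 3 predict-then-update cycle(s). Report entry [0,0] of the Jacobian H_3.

H_jac[0,0] = 0.1755

step 1: x^-=[2.7700]  P^-=[0.6100]  H_jac=[5.5400]  S=[19.0919]  K=[0.1770]  nu=[-8.0629]  x^+=[1.3428]  P^+=[0.0118]
step 2: x^-=[1.3428]  P^-=[0.2918]  H_jac=[2.6856]  S=[2.4748]  K=[0.3167]  nu=[-3.9631]  x^+=[0.0877]  P^+=[0.0436]
step 3: x^-=[0.0877]  P^-=[0.3236]  H_jac=[0.1755]  S=[0.3800]  K=[0.1495]  nu=[-2.0877]  x^+=[-0.2243]  P^+=[0.3151]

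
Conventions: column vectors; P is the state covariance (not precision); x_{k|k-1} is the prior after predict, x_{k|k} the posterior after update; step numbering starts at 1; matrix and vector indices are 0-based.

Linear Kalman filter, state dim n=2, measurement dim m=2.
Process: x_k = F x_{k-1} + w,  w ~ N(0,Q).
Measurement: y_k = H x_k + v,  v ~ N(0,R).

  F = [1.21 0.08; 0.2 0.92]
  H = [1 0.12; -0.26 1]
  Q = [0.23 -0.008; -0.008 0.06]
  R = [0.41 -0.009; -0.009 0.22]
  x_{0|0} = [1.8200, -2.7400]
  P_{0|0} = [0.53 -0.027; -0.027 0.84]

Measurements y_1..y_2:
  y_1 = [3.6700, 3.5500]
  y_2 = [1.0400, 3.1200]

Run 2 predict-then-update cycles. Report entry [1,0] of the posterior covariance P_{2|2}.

step 1: x^-=[1.9830, -2.1568]  P^-=[1.0061 0.1516; 0.1516 0.7822]  S=[1.4638 -0.0299; -0.0299 0.9914]  K=[0.6979 -0.0899; 0.1831 0.7548]  nu=[1.9458, 6.2224]  x^+=[2.7815, 2.8959]  P^+=[0.2813 0.0471; 0.0471 0.1766]
step 2: x^-=[3.5973, 3.2205]  P^-=[0.6521 0.1262; 0.1262 0.2381]  S=[1.0958 -0.0277; -0.0277 0.4365]  K=[0.6074 -0.0607; 0.1534 0.4799]  nu=[-2.9437, 0.8348]  x^+=[1.7587, 3.1696]  P^+=[0.2442 0.0447; 0.0447 0.1158]

P_post[1,0] = 0.0447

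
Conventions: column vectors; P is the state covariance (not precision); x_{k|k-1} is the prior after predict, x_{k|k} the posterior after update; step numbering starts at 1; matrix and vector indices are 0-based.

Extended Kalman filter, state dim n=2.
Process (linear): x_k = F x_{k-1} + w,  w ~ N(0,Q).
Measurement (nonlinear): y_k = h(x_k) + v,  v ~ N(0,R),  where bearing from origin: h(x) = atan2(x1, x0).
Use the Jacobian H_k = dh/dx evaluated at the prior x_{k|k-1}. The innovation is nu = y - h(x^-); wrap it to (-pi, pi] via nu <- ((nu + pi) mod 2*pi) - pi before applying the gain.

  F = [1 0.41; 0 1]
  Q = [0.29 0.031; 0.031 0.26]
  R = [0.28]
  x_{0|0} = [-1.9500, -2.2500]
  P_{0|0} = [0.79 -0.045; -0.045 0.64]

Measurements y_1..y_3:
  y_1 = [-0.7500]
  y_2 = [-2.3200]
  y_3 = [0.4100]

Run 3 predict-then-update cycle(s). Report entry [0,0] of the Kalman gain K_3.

K[0,0] = 0.3229

step 1: x^-=[-2.8725, -2.2500]  P^-=[1.1507 0.2484; 0.2484 0.9000]  H_jac=[0.1690 -0.2158]  S=[0.3366]  K=[0.4185; -0.4521]  nu=[1.7271]  x^+=[-2.1498, -3.0308]  P^+=[1.0917 0.3121; 0.3121 0.8312]
step 2: x^-=[-3.3924, -3.0308]  P^-=[1.7774 0.6839; 0.6839 1.0912]  H_jac=[0.1465 -0.1639]  S=[0.3146]  K=[0.4711; -0.2502]  nu=[0.0924]  x^+=[-3.3489, -3.0540]  P^+=[1.7076 0.7210; 0.7210 1.0715]
step 3: x^-=[-4.6010, -3.0540]  P^-=[2.7689 1.1913; 1.1913 1.3315]  H_jac=[0.1001 -0.1509]  S=[0.3021]  K=[0.3229; -0.2701]  nu=[2.9656]  x^+=[-3.6433, -3.8549]  P^+=[2.7374 1.2176; 1.2176 1.3095]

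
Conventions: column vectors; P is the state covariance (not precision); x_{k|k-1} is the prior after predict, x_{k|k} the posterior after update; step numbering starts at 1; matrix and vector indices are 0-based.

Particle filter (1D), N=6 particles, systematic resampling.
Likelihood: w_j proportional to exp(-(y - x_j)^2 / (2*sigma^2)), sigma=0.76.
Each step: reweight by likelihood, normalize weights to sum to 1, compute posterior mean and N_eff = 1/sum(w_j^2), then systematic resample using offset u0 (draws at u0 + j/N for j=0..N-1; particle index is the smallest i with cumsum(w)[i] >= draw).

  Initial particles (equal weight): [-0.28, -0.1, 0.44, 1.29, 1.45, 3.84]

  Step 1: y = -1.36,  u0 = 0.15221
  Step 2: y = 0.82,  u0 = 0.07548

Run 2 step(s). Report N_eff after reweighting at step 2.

step 1: w=[0.5348, 0.3714, 0.0888, 0.0034, 0.0016, 0.0000]  mean=-0.1412  Neff=2.3155  idx=[0, 0, 0, 1, 1, 2]
step 2: w=[0.1211, 0.1211, 0.1211, 0.1659, 0.1659, 0.3047]  mean=-0.0009  Neff=5.2099  idx=[0, 1, 3, 4, 5, 5]

N_eff = 5.2099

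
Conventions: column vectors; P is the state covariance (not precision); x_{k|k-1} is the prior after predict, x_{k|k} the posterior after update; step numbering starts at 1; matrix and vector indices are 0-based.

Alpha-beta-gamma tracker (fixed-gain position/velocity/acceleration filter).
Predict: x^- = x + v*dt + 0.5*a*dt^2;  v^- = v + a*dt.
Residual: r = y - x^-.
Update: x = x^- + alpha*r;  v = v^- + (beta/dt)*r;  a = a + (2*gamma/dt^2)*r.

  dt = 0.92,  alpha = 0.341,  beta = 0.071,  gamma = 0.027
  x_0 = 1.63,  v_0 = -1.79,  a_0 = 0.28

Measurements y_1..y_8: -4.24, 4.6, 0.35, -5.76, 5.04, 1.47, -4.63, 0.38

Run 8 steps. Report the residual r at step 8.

step 1: x_pred=0.1017  r=-4.3417  x^+=-1.3788  v^+=-1.8675  a^+=0.0030
step 2: x_pred=-3.0956  r=7.6956  x^+=-0.4714  v^+=-1.2708  a^+=0.4940
step 3: x_pred=-1.4315  r=1.7815  x^+=-0.8240  v^+=-0.6789  a^+=0.6076
step 4: x_pred=-1.1914  r=-4.5686  x^+=-2.7493  v^+=-0.4724  a^+=0.3162
step 5: x_pred=-3.0501  r=8.0901  x^+=-0.2914  v^+=0.4428  a^+=0.8323
step 6: x_pred=0.4682  r=1.0018  x^+=0.8098  v^+=1.2858  a^+=0.8962
step 7: x_pred=2.3721  r=-7.0021  x^+=-0.0156  v^+=1.5700  a^+=0.4495
step 8: x_pred=1.6190  r=-1.2390  x^+=1.1965  v^+=1.8879  a^+=0.3704

resid = -1.2390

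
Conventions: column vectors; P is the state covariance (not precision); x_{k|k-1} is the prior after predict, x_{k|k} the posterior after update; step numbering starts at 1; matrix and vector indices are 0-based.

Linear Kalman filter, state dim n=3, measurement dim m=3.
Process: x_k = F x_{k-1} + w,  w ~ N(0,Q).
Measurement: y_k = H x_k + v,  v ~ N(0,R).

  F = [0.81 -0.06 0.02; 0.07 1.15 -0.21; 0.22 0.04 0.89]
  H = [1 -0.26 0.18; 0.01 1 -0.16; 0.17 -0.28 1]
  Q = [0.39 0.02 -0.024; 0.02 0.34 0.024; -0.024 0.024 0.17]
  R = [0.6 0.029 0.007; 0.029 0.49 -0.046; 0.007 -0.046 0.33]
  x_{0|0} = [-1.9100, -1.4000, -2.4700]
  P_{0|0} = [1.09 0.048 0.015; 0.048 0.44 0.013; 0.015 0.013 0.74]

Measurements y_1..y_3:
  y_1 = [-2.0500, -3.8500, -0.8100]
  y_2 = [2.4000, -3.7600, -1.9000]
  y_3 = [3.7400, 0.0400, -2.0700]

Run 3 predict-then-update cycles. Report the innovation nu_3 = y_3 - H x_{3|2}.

innov = [2.8714, 3.7105, -0.8486]

step 1: x^-=[-1.5125, -1.2250, -2.6745]  P^-=[1.1028 0.0908 0.1935; 0.0908 0.9609 -0.0516; 0.1935 -0.0516 0.8173]  S=[1.8215 -0.1848 0.5975; -0.1848 1.4896 -0.4860; 0.5975 -0.4860 1.3405]  K=[0.6116 0.1373 0.0424; -0.0342 0.6551 0.0251; -0.0223 0.1018 0.6918]  nu=[-0.3746, -3.0378, 1.7786]  x^+=[-2.0833, -3.1578, -1.7450]  P^+=[0.3966 0.0735 -0.0349; 0.0735 0.3273 0.0570; -0.0349 0.0570 0.2454]
step 2: x^-=[-1.5329, -3.4109, -2.1377]  P^-=[0.6431 0.0950 0.0234; 0.0950 0.7709 0.0754; 0.0234 0.0754 0.3758]  S=[1.2594 -0.0681 0.2100; -0.0681 1.2483 -0.2266; 0.2100 -0.2266 0.7414]  K=[0.4942 0.1120 0.0374; -0.0453 0.6120 0.0323; -0.0248 0.1061 0.5231]  nu=[3.4308, -0.6758, -0.4568]  x^+=[0.0700, -3.9945, -2.5334]  P^+=[0.3205 0.0599 -0.0271; 0.0599 0.3057 0.0576; -0.0271 0.0576 0.1883]
step 3: x^-=[0.2457, -4.0568, -2.3991]  P^-=[0.5946 0.0785 0.0142; 0.0785 0.7368 0.0812; 0.0142 0.0812 0.3297]  S=[1.2118 -0.0721 0.1851; -0.0721 1.2109 -0.2064; 0.1851 -0.2064 0.6866]  K=[0.4762 0.1028 0.0385; -0.0503 0.6008 0.0313; -0.0251 0.1054 0.4891]  nu=[2.8714, 3.7105, -0.8486]  x^+=[1.9617, -1.9986, -2.4951]  P^+=[0.3079 0.0552 -0.0256; 0.0552 0.3000 0.0570; -0.0256 0.0570 0.1767]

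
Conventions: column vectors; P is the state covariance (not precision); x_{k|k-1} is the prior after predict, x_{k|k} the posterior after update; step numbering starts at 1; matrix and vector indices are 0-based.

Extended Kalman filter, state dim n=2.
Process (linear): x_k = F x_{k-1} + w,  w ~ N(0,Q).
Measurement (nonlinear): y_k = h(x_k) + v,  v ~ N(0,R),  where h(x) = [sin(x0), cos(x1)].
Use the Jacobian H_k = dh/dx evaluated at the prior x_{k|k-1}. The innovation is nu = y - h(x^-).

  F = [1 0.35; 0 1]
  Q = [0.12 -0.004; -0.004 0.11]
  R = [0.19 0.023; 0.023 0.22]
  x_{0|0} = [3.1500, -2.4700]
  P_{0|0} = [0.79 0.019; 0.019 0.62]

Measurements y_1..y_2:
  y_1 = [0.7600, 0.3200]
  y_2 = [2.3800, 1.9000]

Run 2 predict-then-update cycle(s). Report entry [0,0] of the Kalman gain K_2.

K[0,0] = -0.6273

step 1: x^-=[2.2855, -2.4700]  P^-=[0.9993 0.2320; 0.2320 0.7300]  H_jac=[-0.6554 0.0000; 0.0000 0.6222]  S=[0.6192 -0.0716; -0.0716 0.5026]  K=[-1.0416 0.1388; -0.1434 0.8833]  nu=[0.0047, 1.1028]  x^+=[2.4337, -1.4966]  P^+=[0.2971 0.0106; 0.0106 0.3070]
step 2: x^-=[1.9099, -1.4966]  P^-=[0.4621 0.1140; 0.1140 0.4170]  H_jac=[-0.3326 0.0000; 0.0000 0.9972]  S=[0.2411 -0.0148; -0.0148 0.6347]  K=[-0.6273 0.1645; -0.1172 0.6524]  nu=[1.4369, 1.8259]  x^+=[1.3088, -0.4737]  P^+=[0.3470 0.0218; 0.0218 0.1412]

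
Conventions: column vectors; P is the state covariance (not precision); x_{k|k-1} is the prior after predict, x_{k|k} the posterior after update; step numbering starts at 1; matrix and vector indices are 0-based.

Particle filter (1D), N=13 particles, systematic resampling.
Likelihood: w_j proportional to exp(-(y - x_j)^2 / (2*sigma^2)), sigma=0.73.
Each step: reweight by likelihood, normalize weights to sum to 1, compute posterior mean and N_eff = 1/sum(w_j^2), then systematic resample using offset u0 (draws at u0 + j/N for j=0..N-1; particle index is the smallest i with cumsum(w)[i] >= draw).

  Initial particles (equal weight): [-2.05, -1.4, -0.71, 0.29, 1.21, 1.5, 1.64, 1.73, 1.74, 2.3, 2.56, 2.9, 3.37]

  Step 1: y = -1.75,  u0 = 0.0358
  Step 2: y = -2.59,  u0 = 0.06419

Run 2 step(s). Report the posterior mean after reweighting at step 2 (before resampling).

step 1: w=[0.4190, 0.4064, 0.1653, 0.0092, 0.0001, 0.0000, 0.0000, 0.0000, 0.0000, 0.0000, 0.0000, 0.0000, 0.0000]  mean=-1.5424  Neff=2.7166  idx=[0, 0, 0, 0, 0, 1, 1, 1, 1, 1, 1, 2, 2]
step 2: w=[0.1392, 0.1392, 0.1392, 0.1392, 0.1392, 0.0485, 0.0485, 0.0485, 0.0485, 0.0485, 0.0485, 0.0066, 0.0066]  mean=-1.8432  Neff=9.0051  idx=[0, 1, 1, 2, 2, 3, 3, 4, 4, 6, 7, 9, 11]

post_mean = -1.8432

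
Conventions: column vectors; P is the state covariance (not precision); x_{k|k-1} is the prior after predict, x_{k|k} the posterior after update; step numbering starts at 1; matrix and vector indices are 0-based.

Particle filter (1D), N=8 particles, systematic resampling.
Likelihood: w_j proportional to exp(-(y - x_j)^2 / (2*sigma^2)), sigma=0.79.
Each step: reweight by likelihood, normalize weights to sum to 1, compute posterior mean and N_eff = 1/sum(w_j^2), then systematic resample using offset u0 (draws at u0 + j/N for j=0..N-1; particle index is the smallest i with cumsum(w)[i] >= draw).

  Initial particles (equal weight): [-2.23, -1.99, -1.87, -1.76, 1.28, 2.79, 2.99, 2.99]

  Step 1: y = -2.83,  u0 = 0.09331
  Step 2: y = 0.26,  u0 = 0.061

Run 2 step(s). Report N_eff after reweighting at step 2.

step 1: w=[0.3414, 0.2588, 0.2177, 0.1820, 0.0000, 0.0000, 0.0000, 0.0000]  mean=-2.0039  Neff=3.7865  idx=[0, 0, 1, 1, 1, 2, 3, 3]
step 2: w=[0.0414, 0.0414, 0.1029, 0.1029, 0.1029, 0.1567, 0.2260, 0.2260]  mean=-1.8871  Neff=6.1784  idx=[1, 3, 4, 5, 6, 6, 7, 7]

N_eff = 6.1784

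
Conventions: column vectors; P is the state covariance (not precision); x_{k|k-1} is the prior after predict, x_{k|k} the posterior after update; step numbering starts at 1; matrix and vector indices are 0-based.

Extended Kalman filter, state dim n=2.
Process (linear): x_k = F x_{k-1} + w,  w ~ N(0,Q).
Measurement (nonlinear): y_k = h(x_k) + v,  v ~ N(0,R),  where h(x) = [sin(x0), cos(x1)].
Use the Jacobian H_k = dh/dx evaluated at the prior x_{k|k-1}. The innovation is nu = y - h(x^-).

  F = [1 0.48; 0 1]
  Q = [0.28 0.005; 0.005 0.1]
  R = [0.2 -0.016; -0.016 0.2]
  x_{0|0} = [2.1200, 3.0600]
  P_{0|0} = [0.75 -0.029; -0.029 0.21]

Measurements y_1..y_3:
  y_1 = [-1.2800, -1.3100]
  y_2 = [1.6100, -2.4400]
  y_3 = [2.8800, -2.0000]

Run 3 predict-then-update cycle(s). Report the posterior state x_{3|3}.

step 1: x^-=[3.5888, 3.0600]  P^-=[1.0505 0.0768; 0.0768 0.3100]  H_jac=[-0.9017 0.0000; 0.0000 -0.0815]  S=[1.0541 -0.0104; -0.0104 0.2021]  K=[-0.8994 -0.0771; -0.0670 -0.1285]  nu=[-0.8476, -0.3133]  x^+=[4.3752, 3.1570]  P^+=[0.1981 0.0126; 0.0126 0.3021]
step 2: x^-=[5.8906, 3.1570]  P^-=[0.5598 0.1626; 0.1626 0.4021]  H_jac=[0.9239 0.0000; 0.0000 0.0154]  S=[0.6779 -0.0137; -0.0137 0.2001]  K=[0.7643 0.0648; 0.2225 0.0462]  nu=[1.9926, -1.4401]  x^+=[7.3202, 3.5339]  P^+=[0.1643 0.0474; 0.0474 0.3684]
step 3: x^-=[9.0165, 3.5339]  P^-=[0.5747 0.2292; 0.2292 0.4684]  H_jac=[-0.9178 0.0000; 0.0000 0.3823]  S=[0.6841 -0.0964; -0.0964 0.2685]  K=[-0.7637 0.0521; -0.2249 0.5863]  nu=[2.4830, -1.0760]  x^+=[7.0643, 2.3447]  P^+=[0.1673 0.0592; 0.0592 0.3161]

x_post = [7.0643, 2.3447]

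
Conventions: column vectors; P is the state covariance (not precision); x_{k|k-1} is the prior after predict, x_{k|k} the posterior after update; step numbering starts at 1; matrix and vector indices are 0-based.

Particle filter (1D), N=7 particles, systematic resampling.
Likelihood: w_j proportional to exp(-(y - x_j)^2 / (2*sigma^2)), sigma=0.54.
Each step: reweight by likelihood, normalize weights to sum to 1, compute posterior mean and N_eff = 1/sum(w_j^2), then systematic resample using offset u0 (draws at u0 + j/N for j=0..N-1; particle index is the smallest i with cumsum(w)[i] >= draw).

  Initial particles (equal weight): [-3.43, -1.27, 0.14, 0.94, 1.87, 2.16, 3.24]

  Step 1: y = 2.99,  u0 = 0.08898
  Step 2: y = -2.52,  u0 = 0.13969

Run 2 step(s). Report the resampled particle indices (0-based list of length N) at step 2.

step 1: w=[0.0000, 0.0000, 0.0000, 0.0006, 0.0880, 0.2321, 0.6794]  mean=2.8675  Neff=1.9116  idx=[5, 5, 6, 6, 6, 6, 6]
step 2: w=[0.5000, 0.5000, 0.0000, 0.0000, 0.0000, 0.0000, 0.0000]  mean=2.1600  Neff=2.0000  idx=[0, 0, 0, 1, 1, 1, 1]

resampled_idx = [0, 0, 0, 1, 1, 1, 1]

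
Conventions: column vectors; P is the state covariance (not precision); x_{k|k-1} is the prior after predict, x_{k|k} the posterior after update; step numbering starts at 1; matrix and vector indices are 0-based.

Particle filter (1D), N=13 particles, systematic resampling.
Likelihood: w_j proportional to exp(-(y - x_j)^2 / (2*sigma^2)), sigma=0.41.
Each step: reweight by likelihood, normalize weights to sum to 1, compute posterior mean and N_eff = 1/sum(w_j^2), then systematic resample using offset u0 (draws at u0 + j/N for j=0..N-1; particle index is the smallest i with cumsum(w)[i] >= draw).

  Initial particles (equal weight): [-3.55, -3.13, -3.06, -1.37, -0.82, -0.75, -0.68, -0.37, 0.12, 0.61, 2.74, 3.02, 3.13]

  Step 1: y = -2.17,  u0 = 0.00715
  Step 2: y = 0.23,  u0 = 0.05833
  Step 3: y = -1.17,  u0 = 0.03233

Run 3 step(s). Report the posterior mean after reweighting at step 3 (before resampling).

post_mean = -1.3700

step 1: w=[0.0108, 0.2015, 0.2961, 0.4656, 0.0138, 0.0078, 0.0042, 0.0002, 0.0000, 0.0000, 0.0000, 0.0000, 0.0000]  mean=-2.2331  Neff=2.8951  idx=[0, 1, 1, 2, 2, 2, 2, 3, 3, 3, 3, 3, 3]
step 2: w=[0.0000, 0.0000, 0.0000, 0.0000, 0.0000, 0.0000, 0.0000, 0.1667, 0.1667, 0.1667, 0.1667, 0.1667, 0.1667]  mean=-1.3700  Neff=6.0000  idx=[7, 7, 8, 8, 9, 9, 10, 10, 11, 11, 11, 12, 12]
step 3: w=[0.0769, 0.0769, 0.0769, 0.0769, 0.0769, 0.0769, 0.0769, 0.0769, 0.0769, 0.0769, 0.0769, 0.0769, 0.0769]  mean=-1.3700  Neff=13.0000  idx=[0, 1, 2, 3, 4, 5, 6, 7, 8, 9, 10, 11, 12]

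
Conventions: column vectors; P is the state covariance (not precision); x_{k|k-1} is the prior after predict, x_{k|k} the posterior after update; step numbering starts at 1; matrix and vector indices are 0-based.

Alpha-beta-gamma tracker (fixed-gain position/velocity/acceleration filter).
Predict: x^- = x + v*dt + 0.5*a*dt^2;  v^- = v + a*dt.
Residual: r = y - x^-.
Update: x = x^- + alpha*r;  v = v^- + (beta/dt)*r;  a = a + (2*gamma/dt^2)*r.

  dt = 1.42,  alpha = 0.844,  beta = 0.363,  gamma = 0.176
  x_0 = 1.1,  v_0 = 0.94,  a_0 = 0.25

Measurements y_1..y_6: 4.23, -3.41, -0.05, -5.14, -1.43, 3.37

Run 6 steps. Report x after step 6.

x_post = 2.0042

step 1: x_pred=2.6869  r=1.5432  x^+=3.9893  v^+=1.6895  a^+=0.5194
step 2: x_pred=6.9120  r=-10.3220  x^+=-1.7998  v^+=-0.2116  a^+=-1.2825
step 3: x_pred=-3.3933  r=3.3433  x^+=-0.5716  v^+=-1.1781  a^+=-0.6989
step 4: x_pred=-2.9491  r=-2.1909  x^+=-4.7982  v^+=-2.7306  a^+=-1.0813
step 5: x_pred=-9.7659  r=8.3359  x^+=-2.7304  v^+=-2.1352  a^+=0.3738
step 6: x_pred=-5.3854  r=8.7554  x^+=2.0042  v^+=0.6339  a^+=1.9023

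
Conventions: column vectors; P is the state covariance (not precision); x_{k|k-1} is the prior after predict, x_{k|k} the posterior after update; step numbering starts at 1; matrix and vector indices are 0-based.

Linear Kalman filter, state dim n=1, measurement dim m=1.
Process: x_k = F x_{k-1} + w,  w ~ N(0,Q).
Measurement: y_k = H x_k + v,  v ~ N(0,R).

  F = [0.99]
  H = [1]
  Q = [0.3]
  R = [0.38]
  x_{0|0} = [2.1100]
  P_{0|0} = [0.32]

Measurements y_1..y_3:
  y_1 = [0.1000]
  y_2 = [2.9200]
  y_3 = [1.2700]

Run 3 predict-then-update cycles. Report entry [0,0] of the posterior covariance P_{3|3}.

P_post[0,0] = 0.2190

step 1: x^-=[2.0889]  P^-=[0.6136]  S=[0.9936]  K=[0.6176]  nu=[-1.9889]  x^+=[0.8606]  P^+=[0.2347]
step 2: x^-=[0.8520]  P^-=[0.5300]  S=[0.9100]  K=[0.5824]  nu=[2.0680]  x^+=[2.0565]  P^+=[0.2213]
step 3: x^-=[2.0359]  P^-=[0.5169]  S=[0.8969]  K=[0.5763]  nu=[-0.7659]  x^+=[1.5945]  P^+=[0.2190]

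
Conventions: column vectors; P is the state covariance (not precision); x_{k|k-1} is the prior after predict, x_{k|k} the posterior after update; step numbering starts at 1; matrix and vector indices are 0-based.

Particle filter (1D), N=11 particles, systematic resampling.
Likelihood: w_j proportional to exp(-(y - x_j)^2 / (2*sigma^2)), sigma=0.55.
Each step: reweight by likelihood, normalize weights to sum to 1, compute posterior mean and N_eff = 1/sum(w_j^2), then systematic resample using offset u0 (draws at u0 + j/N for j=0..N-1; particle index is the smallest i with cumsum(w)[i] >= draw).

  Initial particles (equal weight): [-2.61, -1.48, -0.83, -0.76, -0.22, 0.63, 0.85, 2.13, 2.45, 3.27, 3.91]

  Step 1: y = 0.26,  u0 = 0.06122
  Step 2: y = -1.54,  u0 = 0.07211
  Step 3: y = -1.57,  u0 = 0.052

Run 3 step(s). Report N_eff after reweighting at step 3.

N_eff = 7.9393

step 1: w=[0.0000, 0.0028, 0.0591, 0.0755, 0.2880, 0.3361, 0.2371, 0.0013, 0.0002, 0.0000, 0.0000]  mean=0.2424  Neff=3.8274  idx=[2, 4, 4, 4, 4, 5, 5, 5, 6, 6, 6]
step 2: w=[0.6579, 0.0850, 0.0850, 0.0850, 0.0850, 0.0006, 0.0006, 0.0006, 0.0001, 0.0001, 0.0001]  mean=-0.6193  Neff=2.1660  idx=[0, 0, 0, 0, 0, 0, 0, 1, 2, 3, 4]
step 3: w=[0.1336, 0.1336, 0.1336, 0.1336, 0.1336, 0.1336, 0.1336, 0.0162, 0.0162, 0.0162, 0.0162]  mean=-0.7904  Neff=7.9393  idx=[0, 1, 1, 2, 3, 3, 4, 5, 5, 6, 8]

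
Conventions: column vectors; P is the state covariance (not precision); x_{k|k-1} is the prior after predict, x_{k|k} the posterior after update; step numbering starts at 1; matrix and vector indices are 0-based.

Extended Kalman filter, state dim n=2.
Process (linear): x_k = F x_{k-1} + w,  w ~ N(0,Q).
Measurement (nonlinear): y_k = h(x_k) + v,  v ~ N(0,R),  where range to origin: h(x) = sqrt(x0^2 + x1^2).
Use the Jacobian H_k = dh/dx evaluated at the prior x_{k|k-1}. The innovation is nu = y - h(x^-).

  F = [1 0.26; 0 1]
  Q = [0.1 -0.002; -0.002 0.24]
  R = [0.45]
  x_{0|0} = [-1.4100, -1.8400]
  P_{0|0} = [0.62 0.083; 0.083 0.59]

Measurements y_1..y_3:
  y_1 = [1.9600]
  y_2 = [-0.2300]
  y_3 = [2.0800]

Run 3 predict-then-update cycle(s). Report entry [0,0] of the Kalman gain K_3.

K[0,0] = -0.4088

step 1: x^-=[-1.8884, -1.8400]  P^-=[0.8030 0.2344; 0.2344 0.8300]  H_jac=[-0.7162 -0.6979]  S=[1.5005]  K=[-0.4923; -0.4979]  nu=[-0.6766]  x^+=[-1.5553, -1.5031]  P^+=[0.4393 -0.1334; -0.1334 0.4580]
step 2: x^-=[-1.9461, -1.5031]  P^-=[0.5009 -0.0163; -0.0163 0.6980]  H_jac=[-0.7914 -0.6113]  S=[1.0087]  K=[-0.3831; -0.4101]  nu=[-2.6890]  x^+=[-0.9160, -0.4002]  P^+=[0.3529 -0.1748; -0.1748 0.5283]
step 3: x^-=[-1.0200, -0.4002]  P^-=[0.3977 -0.0395; -0.0395 0.7683]  H_jac=[-0.9309 -0.3653]  S=[0.8703]  K=[-0.4088; -0.2802]  nu=[0.9843]  x^+=[-1.4224, -0.6761]  P^+=[0.2522 -0.1392; -0.1392 0.7000]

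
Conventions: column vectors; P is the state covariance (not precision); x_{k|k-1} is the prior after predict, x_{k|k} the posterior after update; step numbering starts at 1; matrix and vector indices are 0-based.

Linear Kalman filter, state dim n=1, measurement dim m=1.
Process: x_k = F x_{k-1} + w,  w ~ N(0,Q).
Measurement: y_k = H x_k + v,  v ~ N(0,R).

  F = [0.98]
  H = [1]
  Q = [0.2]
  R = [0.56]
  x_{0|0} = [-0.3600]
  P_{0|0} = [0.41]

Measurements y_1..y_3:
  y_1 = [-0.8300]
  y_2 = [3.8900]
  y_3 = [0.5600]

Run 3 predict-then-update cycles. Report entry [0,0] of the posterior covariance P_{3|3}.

step 1: x^-=[-0.3528]  P^-=[0.5938]  S=[1.1538]  K=[0.5146]  nu=[-0.4772]  x^+=[-0.5984]  P^+=[0.2882]
step 2: x^-=[-0.5864]  P^-=[0.4768]  S=[1.0368]  K=[0.4599]  nu=[4.4764]  x^+=[1.4721]  P^+=[0.2575]
step 3: x^-=[1.4427]  P^-=[0.4473]  S=[1.0073]  K=[0.4441]  nu=[-0.8827]  x^+=[1.0507]  P^+=[0.2487]

P_post[0,0] = 0.2487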